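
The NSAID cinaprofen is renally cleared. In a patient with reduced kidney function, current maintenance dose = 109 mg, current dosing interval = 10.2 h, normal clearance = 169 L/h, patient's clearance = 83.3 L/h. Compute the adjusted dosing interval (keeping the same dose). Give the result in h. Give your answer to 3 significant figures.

20.7 h

To keep the same average steady-state level, dosing rate must scale with clearance.
CL ratio = 83.3 / 169 = 0.4929
New interval (same dose) = 10.2 / 0.4929 = 20.69 h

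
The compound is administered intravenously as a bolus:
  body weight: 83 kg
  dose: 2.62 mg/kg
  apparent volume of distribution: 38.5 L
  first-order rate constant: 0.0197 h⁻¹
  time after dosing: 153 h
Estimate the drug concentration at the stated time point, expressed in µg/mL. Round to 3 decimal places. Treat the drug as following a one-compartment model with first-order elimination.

0.277 µg/mL

Total dose = 2.62 × 83 = 217.5 mg
C₀ = Dose / Vd = 217.5 / 38.5 = 5.649 mg/L
C = C₀ · e^(−k·t) = 5.649 × e^(−0.01970 × 153)
  = 5.649 × 0.04909 = 0.2773 mg/L
(0.2773 mg/L = 0.2773 µg/mL)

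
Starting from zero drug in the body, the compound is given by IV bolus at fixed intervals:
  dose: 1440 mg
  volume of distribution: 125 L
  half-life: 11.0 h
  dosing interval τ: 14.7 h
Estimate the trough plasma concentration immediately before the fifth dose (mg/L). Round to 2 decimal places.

C₀ per dose = Dose / Vd = 1440 / 125 = 11.52 mg/L
k = ln2 / t½ = 0.693147 / 11.0 = 0.06301 h⁻¹
Fraction remaining after one interval: r = e^(−kτ) = e^(−0.06301 × 14.7) = 0.3960
Before dose 5, 4 doses have been given (aged 1τ, 2τ, 3τ, 4τ).
C_trough = C₀ × (r + r² + … + r^4) = C₀ × r(1−r^4)/(1−r)
        = 11.52 × 0.3960 × (1 − 0.02459) / (1 − 0.3960) = 7.367 mg/L

7.37 mg/L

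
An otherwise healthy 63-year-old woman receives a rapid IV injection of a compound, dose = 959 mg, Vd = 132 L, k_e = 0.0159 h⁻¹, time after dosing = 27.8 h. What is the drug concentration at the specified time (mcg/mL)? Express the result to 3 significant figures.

C₀ = Dose / Vd = 959.0 / 132 = 7.265 mg/L
C = C₀ · e^(−k·t) = 7.265 × e^(−0.01590 × 27.8)
  = 7.265 × 0.6427 = 4.669 mg/L
(4.669 mg/L = 4.669 mcg/mL)

4.67 mcg/mL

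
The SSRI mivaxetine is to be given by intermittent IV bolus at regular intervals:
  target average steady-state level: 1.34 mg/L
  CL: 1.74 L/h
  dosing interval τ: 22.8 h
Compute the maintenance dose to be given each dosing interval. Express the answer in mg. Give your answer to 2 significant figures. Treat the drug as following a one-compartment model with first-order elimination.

53 mg

At steady state, Dose/τ = Css × CL.
Dose = Css × CL × τ = 1.34 × 1.740 × 22.8 = 53.16 mg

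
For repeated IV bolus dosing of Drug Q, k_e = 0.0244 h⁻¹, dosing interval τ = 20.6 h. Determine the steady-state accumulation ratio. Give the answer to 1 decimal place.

e^(−kτ) = e^(−0.02440 × 20.6) = 0.6049
Accumulation ratio R = 1 / (1 − e^(−kτ)) = 1 / (1 − 0.6049) = 2.531

2.5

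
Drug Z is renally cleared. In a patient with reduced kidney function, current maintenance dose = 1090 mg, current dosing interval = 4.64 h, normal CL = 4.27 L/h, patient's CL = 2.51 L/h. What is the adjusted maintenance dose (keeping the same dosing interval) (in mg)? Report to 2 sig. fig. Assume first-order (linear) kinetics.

To keep the same average steady-state level, dosing rate must scale with clearance.
CL ratio = 2.51 / 4.27 = 0.5878
New dose (same interval) = 1090 × 0.5878 = 640.7 mg

640 mg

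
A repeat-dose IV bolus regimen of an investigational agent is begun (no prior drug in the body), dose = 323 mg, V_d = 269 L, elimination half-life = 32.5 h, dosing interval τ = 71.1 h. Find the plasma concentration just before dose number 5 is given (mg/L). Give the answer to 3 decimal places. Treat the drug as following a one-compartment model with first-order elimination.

0.337 mg/L

C₀ per dose = Dose / Vd = 323 / 269 = 1.201 mg/L
k = ln2 / t½ = 0.693147 / 32.5 = 0.02133 h⁻¹
Fraction remaining after one interval: r = e^(−kτ) = e^(−0.02133 × 71.1) = 0.2195
Before dose 5, 4 doses have been given (aged 1τ, 2τ, 3τ, 4τ).
C_trough = C₀ × (r + r² + … + r^4) = C₀ × r(1−r^4)/(1−r)
        = 1.201 × 0.2195 × (1 − 0.002321) / (1 − 0.2195) = 0.3370 mg/L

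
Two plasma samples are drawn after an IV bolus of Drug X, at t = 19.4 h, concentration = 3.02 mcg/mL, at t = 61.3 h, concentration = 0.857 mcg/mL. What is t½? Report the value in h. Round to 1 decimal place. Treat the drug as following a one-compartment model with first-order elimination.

23.1 h

k = ln(C₁/C₂) / (t₂ − t₁) = ln(3.02/0.857) / (61.3 − 19.4)
  = 1.260 / 41.90 = 0.03007 h⁻¹
t½ = ln2 / k = 0.693147 / 0.03007 = 23.05 h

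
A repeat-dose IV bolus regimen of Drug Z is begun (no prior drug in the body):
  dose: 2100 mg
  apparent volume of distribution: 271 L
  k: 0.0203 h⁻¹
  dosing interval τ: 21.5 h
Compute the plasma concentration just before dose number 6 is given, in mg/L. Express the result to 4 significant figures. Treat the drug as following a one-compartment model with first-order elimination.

C₀ per dose = Dose / Vd = 2100 / 271 = 7.749 mg/L
Fraction remaining after one interval: r = e^(−kτ) = e^(−0.02030 × 21.5) = 0.6463
Before dose 6, 5 doses have been given (aged 1τ, 2τ, 3τ, 4τ, 5τ).
C_trough = C₀ × (r + r² + … + r^5) = C₀ × r(1−r^5)/(1−r)
        = 7.749 × 0.6463 × (1 − 0.1128) / (1 − 0.6463) = 12.56 mg/L

12.56 mg/L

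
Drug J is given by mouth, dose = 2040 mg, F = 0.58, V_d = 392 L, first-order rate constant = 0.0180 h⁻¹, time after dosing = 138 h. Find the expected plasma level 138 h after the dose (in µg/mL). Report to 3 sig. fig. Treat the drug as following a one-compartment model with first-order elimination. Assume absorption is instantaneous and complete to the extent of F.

Amount reaching circulation = F × Dose = 0.58 × 2040 = 1183 mg
C₀ = F·Dose / Vd = 1183 / 392 = 3.018 mg/L
C = C₀ · e^(−k·t) = 3.018 × e^(−0.01800 × 138)
  = 3.018 × 0.08341 = 0.2517 mg/L
(0.2517 mg/L = 0.2517 µg/mL)

0.252 µg/mL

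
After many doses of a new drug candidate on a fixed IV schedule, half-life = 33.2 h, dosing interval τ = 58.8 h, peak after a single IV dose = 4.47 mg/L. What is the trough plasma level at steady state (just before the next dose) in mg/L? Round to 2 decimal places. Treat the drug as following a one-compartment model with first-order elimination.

1.85 mg/L

k = ln2 / t½ = 0.693147 / 33.2 = 0.02088 h⁻¹
e^(−kτ) = e^(−0.02088 × 58.8) = 0.2930
Accumulation ratio R = 1 / (1 − e^(−kτ)) = 1 / (1 − 0.2930) = 1.414
Steady-state trough = C₀ × R × e^(−kτ) = 4.47 × 1.414 × 0.2930 = 1.852 mg/L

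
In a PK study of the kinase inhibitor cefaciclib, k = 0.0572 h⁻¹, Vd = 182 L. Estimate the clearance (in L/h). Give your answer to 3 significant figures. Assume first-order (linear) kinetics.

CL = k × Vd = 0.0572 × 182 = 10.41 L/h

10.4 L/h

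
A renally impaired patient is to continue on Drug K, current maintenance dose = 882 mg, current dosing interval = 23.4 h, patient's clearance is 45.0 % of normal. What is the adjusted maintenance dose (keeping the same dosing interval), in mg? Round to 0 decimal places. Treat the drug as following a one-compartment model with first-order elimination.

397 mg

To keep the same average steady-state level, dosing rate must scale with clearance.
CL ratio = 45.0 / 100 = 0.4500
New dose (same interval) = 882 × 0.4500 = 396.9 mg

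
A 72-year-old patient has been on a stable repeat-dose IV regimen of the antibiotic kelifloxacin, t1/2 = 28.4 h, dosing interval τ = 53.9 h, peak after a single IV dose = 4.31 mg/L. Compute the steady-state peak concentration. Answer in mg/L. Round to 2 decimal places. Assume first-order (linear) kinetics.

k = ln2 / t½ = 0.693147 / 28.4 = 0.02441 h⁻¹
e^(−kτ) = e^(−0.02441 × 53.9) = 0.2683
Accumulation ratio R = 1 / (1 − e^(−kτ)) = 1 / (1 − 0.2683) = 1.367
Steady-state peak = C₀ × R = 4.31 × 1.367 = 5.892 mg/L

5.89 mg/L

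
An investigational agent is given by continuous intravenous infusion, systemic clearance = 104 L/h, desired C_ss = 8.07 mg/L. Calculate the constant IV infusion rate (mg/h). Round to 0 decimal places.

At steady state, infusion rate R₀ = Css × CL = 8.07 × 104.0 = 839.3 mg/h

839 mg/h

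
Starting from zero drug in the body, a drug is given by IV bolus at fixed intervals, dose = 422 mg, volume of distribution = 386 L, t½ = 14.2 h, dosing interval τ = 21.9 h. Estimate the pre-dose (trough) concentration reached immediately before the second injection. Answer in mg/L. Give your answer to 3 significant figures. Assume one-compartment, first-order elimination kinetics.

C₀ per dose = Dose / Vd = 422 / 386 = 1.093 mg/L
k = ln2 / t½ = 0.693147 / 14.2 = 0.04881 h⁻¹
Fraction remaining after one interval: r = e^(−kτ) = e^(−0.04881 × 21.9) = 0.3434
Before dose 2, 1 dose has been given (aged 1τ).
C_trough = C₀ × r = 1.093 × 0.3434 = 0.3753 mg/L

0.375 mg/L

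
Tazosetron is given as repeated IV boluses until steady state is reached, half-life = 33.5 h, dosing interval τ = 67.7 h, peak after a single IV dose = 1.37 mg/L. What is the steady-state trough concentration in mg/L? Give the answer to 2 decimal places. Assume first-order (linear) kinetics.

k = ln2 / t½ = 0.693147 / 33.5 = 0.02069 h⁻¹
e^(−kτ) = e^(−0.02069 × 67.7) = 0.2464
Accumulation ratio R = 1 / (1 − e^(−kτ)) = 1 / (1 − 0.2464) = 1.327
Steady-state trough = C₀ × R × e^(−kτ) = 1.37 × 1.327 × 0.2464 = 0.4480 mg/L

0.45 mg/L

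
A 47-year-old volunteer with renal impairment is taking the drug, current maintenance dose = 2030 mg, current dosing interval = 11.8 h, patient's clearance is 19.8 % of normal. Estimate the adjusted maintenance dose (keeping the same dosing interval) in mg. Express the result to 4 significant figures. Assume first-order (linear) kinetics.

401.9 mg

To keep the same average steady-state level, dosing rate must scale with clearance.
CL ratio = 19.8 / 100 = 0.1980
New dose (same interval) = 2030 × 0.1980 = 401.9 mg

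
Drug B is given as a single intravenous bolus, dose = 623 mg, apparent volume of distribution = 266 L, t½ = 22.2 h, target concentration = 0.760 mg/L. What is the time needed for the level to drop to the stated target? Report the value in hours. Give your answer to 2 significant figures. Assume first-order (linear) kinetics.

C₀ = Dose / Vd = 623.0 / 266 = 2.342 mg/L
k = ln2 / t½ = 0.693147 / 22.2 = 0.03122 h⁻¹
t = ln(C₀ / C) / k = ln(2.342 / 0.760) / 0.03122
  = ln(3.082) / 0.03122 = 1.126 / 0.03122 = 36.07 h

36 h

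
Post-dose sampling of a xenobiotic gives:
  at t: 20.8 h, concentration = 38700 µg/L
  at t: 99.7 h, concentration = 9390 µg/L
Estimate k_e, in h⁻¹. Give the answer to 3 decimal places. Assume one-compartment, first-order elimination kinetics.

0.018 h⁻¹

k = ln(C₁/C₂) / (t₂ − t₁) = ln(38700/9390) / (99.7 − 20.8)
  = 1.416 / 78.90 = 0.01795 h⁻¹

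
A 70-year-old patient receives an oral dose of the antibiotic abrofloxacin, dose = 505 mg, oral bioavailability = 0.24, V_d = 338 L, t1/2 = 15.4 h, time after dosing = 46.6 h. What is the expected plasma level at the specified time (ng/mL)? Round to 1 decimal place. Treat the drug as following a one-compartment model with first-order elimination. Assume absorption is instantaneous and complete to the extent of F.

44.0 ng/mL

Amount reaching circulation = F × Dose = 0.24 × 505.0 = 121.2 mg
C₀ = F·Dose / Vd = 121.2 / 338 = 0.3586 mg/L
k = ln2 / t½ = 0.693147 / 15.4 = 0.04501 h⁻¹
C = C₀ · e^(−k·t) = 0.3586 × e^(−0.04501 × 46.6)
  = 0.3586 × 0.1228 = 0.04404 mg/L
Convert: 0.04404 mg/L × 1000 = 44.04 ng/mL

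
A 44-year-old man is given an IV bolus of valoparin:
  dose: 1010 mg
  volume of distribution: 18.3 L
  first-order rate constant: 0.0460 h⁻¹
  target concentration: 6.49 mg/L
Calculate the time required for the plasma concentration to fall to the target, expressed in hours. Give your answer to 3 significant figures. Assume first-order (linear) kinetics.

C₀ = Dose / Vd = 1010 / 18.3 = 55.19 mg/L
t = ln(C₀ / C) / k = ln(55.19 / 6.49) / 0.04600
  = ln(8.504) / 0.04600 = 2.141 / 0.04600 = 46.54 h

46.5 h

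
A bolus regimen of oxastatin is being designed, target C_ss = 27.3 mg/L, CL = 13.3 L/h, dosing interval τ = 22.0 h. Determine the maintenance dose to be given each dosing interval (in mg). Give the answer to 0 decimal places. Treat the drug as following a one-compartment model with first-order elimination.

7988 mg

At steady state, Dose/τ = Css × CL.
Dose = Css × CL × τ = 27.3 × 13.30 × 22.0 = 7988 mg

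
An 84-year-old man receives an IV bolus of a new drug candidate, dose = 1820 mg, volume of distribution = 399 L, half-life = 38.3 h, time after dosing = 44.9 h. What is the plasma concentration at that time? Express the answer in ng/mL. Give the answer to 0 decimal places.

C₀ = Dose / Vd = 1820 / 399 = 4.561 mg/L
k = ln2 / t½ = 0.693147 / 38.3 = 0.01810 h⁻¹
C = C₀ · e^(−k·t) = 4.561 × e^(−0.01810 × 44.9)
  = 4.561 × 0.4437 = 2.024 mg/L
Convert: 2.024 mg/L × 1000 = 2024 ng/mL

2024 ng/mL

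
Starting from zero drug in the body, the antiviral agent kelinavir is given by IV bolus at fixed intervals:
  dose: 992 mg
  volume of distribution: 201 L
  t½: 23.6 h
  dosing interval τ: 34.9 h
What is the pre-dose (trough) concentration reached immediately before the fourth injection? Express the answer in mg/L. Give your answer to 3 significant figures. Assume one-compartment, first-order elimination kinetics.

2.63 mg/L

C₀ per dose = Dose / Vd = 992 / 201 = 4.935 mg/L
k = ln2 / t½ = 0.693147 / 23.6 = 0.02937 h⁻¹
Fraction remaining after one interval: r = e^(−kτ) = e^(−0.02937 × 34.9) = 0.3588
Before dose 4, 3 doses have been given (aged 1τ, 2τ, 3τ).
C_trough = C₀ × (r + r² + … + r^3) = C₀ × r(1−r^3)/(1−r)
        = 4.935 × 0.3588 × (1 − 0.04619) / (1 − 0.3588) = 2.634 mg/L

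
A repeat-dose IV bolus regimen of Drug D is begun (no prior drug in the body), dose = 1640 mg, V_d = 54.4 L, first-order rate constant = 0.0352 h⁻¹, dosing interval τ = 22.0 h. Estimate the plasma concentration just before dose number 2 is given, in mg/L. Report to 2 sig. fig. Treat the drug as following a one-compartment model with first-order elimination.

C₀ per dose = Dose / Vd = 1640 / 54.4 = 30.15 mg/L
Fraction remaining after one interval: r = e^(−kτ) = e^(−0.03520 × 22.0) = 0.4610
Before dose 2, 1 dose has been given (aged 1τ).
C_trough = C₀ × r = 30.15 × 0.4610 = 13.90 mg/L

14 mg/L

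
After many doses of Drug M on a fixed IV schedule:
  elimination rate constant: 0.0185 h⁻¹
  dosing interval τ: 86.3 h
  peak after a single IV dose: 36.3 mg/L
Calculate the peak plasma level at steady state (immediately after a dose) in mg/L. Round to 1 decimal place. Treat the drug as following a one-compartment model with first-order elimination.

45.5 mg/L

e^(−kτ) = e^(−0.01850 × 86.3) = 0.2026
Accumulation ratio R = 1 / (1 − e^(−kτ)) = 1 / (1 − 0.2026) = 1.254
Steady-state peak = C₀ × R = 36.3 × 1.254 = 45.52 mg/L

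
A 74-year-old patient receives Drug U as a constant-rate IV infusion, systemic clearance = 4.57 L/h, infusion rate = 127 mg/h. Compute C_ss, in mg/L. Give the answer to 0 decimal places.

28 mg/L

At steady state Css = R₀ / CL = 127 / 4.570 = 27.79 mg/L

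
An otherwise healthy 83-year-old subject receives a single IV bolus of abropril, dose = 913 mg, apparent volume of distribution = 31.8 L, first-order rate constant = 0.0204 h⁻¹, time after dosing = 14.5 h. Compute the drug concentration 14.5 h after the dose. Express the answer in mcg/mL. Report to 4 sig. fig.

C₀ = Dose / Vd = 913.0 / 31.8 = 28.71 mg/L
C = C₀ · e^(−k·t) = 28.71 × e^(−0.02040 × 14.5)
  = 28.71 × 0.7439 = 21.36 mg/L
(21.36 mg/L = 21.36 mcg/mL)

21.36 mcg/mL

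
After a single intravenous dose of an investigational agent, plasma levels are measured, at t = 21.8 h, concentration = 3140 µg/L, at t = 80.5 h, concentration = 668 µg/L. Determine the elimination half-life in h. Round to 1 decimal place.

k = ln(C₁/C₂) / (t₂ − t₁) = ln(3140/668) / (80.5 − 21.8)
  = 1.548 / 58.70 = 0.02637 h⁻¹
t½ = ln2 / k = 0.693147 / 0.02637 = 26.29 h

26.3 h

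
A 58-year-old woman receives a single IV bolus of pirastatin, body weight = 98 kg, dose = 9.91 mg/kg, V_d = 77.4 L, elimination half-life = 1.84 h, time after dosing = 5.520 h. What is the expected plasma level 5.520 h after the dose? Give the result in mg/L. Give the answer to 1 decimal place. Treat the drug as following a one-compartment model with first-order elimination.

1.6 mg/L

Total dose = 9.91 × 98 = 971.2 mg
C₀ = Dose / Vd = 971.2 / 77.4 = 12.55 mg/L
k = ln2 / t½ = 0.693147 / 1.84 = 0.3767 h⁻¹
t / t½ = 5.520 / 1.84 = 3 half-lives
C = C₀ × (1/2)^3 = 12.55 × 0.1250 = 1.569 mg/L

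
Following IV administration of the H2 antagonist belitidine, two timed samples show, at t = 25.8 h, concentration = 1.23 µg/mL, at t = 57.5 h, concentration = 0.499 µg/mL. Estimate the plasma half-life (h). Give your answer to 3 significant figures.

24.4 h

k = ln(C₁/C₂) / (t₂ − t₁) = ln(1.23/0.499) / (57.5 − 25.8)
  = 0.9022 / 31.70 = 0.02846 h⁻¹
t½ = ln2 / k = 0.693147 / 0.02846 = 24.36 h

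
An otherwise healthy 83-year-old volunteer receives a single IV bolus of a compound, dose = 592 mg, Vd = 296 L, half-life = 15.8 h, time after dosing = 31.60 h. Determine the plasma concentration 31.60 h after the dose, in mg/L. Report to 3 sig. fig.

0.500 mg/L

C₀ = Dose / Vd = 592.0 / 296 = 2.000 mg/L
k = ln2 / t½ = 0.693147 / 15.8 = 0.04387 h⁻¹
t / t½ = 31.60 / 15.8 = 2 half-lives
C = C₀ × (1/2)^2 = 2.000 × 0.2500 = 0.5000 mg/L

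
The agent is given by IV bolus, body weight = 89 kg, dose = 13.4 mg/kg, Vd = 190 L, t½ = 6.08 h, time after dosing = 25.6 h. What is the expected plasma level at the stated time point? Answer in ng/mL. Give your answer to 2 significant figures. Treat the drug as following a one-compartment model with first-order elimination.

340 ng/mL

Total dose = 13.4 × 89 = 1193 mg
C₀ = Dose / Vd = 1193 / 190 = 6.279 mg/L
k = ln2 / t½ = 0.693147 / 6.08 = 0.1140 h⁻¹
C = C₀ · e^(−k·t) = 6.279 × e^(−0.1140 × 25.6)
  = 6.279 × 0.05402 = 0.3392 mg/L
Convert: 0.3392 mg/L × 1000 = 339.2 ng/mL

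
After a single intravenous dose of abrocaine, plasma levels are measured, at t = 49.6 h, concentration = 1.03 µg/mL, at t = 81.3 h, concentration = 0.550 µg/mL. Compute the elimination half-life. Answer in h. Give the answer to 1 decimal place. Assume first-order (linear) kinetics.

35.0 h

k = ln(C₁/C₂) / (t₂ − t₁) = ln(1.03/0.550) / (81.3 − 49.6)
  = 0.6274 / 31.70 = 0.01979 h⁻¹
t½ = ln2 / k = 0.693147 / 0.01979 = 35.03 h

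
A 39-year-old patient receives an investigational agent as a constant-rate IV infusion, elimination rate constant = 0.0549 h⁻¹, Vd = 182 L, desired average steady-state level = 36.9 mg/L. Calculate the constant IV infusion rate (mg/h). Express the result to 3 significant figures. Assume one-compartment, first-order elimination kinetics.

CL = k × Vd = 0.05490 × 182 = 9.992 L/h
At steady state, infusion rate R₀ = Css × CL = 36.9 × 9.992 = 368.7 mg/h

369 mg/h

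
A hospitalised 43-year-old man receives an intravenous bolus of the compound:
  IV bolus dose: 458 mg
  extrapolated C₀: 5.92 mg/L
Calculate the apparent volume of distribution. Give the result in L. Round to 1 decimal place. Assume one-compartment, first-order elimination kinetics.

77.4 L

Vd = Dose / C₀ = 458.0 / 5.92 = 77.36 L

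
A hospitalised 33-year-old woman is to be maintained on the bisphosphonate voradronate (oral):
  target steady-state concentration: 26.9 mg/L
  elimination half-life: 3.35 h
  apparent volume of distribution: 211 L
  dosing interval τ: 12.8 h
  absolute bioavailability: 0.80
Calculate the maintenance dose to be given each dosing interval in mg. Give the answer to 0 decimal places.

18790 mg

k = ln2 / t½ = 0.693147 / 3.35 = 0.2069 h⁻¹
CL = k × Vd = 0.2069 × 211 = 43.66 L/h
At steady state, F × (Dose/τ) = Css × CL.
Dose = Css × CL × τ / F = 26.9 × 43.66 × 12.8 / 0.80 = 18790 mg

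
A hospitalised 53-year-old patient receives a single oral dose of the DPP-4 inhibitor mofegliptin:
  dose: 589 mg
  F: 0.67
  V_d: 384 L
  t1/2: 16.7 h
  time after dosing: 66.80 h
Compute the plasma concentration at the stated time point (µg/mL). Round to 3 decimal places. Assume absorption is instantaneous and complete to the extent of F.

0.064 µg/mL

Amount reaching circulation = F × Dose = 0.67 × 589.0 = 394.6 mg
C₀ = F·Dose / Vd = 394.6 / 384 = 1.028 mg/L
k = ln2 / t½ = 0.693147 / 16.7 = 0.04151 h⁻¹
t / t½ = 66.80 / 16.7 = 4 half-lives
C = C₀ × (1/2)^4 = 1.028 × 0.06250 = 0.06425 mg/L
(0.06425 mg/L = 0.06425 µg/mL)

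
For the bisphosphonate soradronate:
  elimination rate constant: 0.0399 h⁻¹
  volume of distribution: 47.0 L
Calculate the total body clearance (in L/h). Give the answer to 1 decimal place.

CL = k × Vd = 0.0399 × 47.0 = 1.875 L/h

1.9 L/h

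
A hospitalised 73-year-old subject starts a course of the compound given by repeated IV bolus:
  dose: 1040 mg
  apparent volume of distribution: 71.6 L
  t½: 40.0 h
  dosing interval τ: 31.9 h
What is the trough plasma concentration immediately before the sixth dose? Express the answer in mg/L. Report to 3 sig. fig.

18.4 mg/L

C₀ per dose = Dose / Vd = 1040 / 71.6 = 14.53 mg/L
k = ln2 / t½ = 0.693147 / 40.0 = 0.01733 h⁻¹
Fraction remaining after one interval: r = e^(−kτ) = e^(−0.01733 × 31.9) = 0.5753
Before dose 6, 5 doses have been given (aged 1τ, 2τ, 3τ, 4τ, 5τ).
C_trough = C₀ × (r + r² + … + r^5) = C₀ × r(1−r^5)/(1−r)
        = 14.53 × 0.5753 × (1 − 0.06302) / (1 − 0.5753) = 18.44 mg/L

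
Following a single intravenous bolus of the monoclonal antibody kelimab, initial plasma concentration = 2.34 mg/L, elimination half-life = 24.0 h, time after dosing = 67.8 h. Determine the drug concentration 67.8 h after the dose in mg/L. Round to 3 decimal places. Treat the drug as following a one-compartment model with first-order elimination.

k = ln2 / t½ = 0.693147 / 24.0 = 0.02888 h⁻¹
C = C₀ · e^(−k·t) = 2.340 × e^(−0.02888 × 67.8)
  = 2.340 × 0.1411 = 0.3302 mg/L

0.330 mg/L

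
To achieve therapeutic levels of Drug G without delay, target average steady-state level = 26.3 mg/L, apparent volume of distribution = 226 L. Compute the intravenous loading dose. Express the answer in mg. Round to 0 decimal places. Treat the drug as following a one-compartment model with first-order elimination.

LD = Css × Vd = 26.3 × 226 = 5944 mg

5944 mg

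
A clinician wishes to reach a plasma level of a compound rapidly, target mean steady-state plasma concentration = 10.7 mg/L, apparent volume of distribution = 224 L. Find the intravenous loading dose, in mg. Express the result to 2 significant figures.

LD = Css × Vd = 10.7 × 224 = 2397 mg

2400 mg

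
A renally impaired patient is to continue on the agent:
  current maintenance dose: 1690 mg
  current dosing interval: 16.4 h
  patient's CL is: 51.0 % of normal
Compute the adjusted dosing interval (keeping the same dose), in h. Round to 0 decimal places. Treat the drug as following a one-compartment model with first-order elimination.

To keep the same average steady-state level, dosing rate must scale with clearance.
CL ratio = 51.0 / 100 = 0.5100
New interval (same dose) = 16.4 / 0.5100 = 32.16 h

32 h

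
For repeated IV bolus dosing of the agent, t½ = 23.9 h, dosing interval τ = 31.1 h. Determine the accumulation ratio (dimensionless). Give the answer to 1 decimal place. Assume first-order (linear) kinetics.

k = ln2 / t½ = 0.693147 / 23.9 = 0.02900 h⁻¹
e^(−kτ) = e^(−0.02900 × 31.1) = 0.4058
Accumulation ratio R = 1 / (1 − e^(−kτ)) = 1 / (1 − 0.4058) = 1.683

1.7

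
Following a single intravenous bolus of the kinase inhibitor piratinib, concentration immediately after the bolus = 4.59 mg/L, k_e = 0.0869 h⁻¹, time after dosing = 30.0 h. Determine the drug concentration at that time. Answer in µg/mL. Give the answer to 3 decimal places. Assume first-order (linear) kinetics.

0.339 µg/mL

C = C₀ · e^(−k·t) = 4.590 × e^(−0.08690 × 30.0)
  = 4.590 × 0.07376 = 0.3386 mg/L
(0.3386 mg/L = 0.3386 µg/mL)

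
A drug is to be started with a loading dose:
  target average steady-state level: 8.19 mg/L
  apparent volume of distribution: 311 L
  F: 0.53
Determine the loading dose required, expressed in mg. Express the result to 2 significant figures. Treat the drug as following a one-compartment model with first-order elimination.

4800 mg

LD = Css × Vd / F = 8.19 × 311 / 0.53 = 4806 mg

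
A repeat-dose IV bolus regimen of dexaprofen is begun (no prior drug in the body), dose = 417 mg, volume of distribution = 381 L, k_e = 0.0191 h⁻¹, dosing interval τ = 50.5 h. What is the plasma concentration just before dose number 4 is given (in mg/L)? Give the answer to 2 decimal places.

C₀ per dose = Dose / Vd = 417 / 381 = 1.094 mg/L
Fraction remaining after one interval: r = e^(−kτ) = e^(−0.01910 × 50.5) = 0.3812
Before dose 4, 3 doses have been given (aged 1τ, 2τ, 3τ).
C_trough = C₀ × (r + r² + … + r^3) = C₀ × r(1−r^3)/(1−r)
        = 1.094 × 0.3812 × (1 − 0.05539) / (1 − 0.3812) = 0.6366 mg/L

0.64 mg/L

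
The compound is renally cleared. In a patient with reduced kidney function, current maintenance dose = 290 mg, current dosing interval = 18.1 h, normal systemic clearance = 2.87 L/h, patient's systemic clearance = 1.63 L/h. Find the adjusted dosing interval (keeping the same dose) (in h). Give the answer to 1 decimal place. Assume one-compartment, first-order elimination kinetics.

To keep the same average steady-state level, dosing rate must scale with clearance.
CL ratio = 1.63 / 2.87 = 0.5679
New interval (same dose) = 18.1 / 0.5679 = 31.87 h

31.9 h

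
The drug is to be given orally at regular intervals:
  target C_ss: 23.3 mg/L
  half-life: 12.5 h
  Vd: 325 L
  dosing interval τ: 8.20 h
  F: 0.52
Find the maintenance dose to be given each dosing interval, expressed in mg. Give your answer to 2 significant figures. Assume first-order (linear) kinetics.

6600 mg

k = ln2 / t½ = 0.693147 / 12.5 = 0.05545 h⁻¹
CL = k × Vd = 0.05545 × 325 = 18.02 L/h
At steady state, F × (Dose/τ) = Css × CL.
Dose = Css × CL × τ / F = 23.3 × 18.02 × 8.20 / 0.52 = 6621 mg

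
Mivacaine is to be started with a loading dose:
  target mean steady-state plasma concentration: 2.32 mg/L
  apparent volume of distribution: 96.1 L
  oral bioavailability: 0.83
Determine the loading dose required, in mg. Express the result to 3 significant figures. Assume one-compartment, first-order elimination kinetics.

269 mg

LD = Css × Vd / F = 2.32 × 96.1 / 0.83 = 268.6 mg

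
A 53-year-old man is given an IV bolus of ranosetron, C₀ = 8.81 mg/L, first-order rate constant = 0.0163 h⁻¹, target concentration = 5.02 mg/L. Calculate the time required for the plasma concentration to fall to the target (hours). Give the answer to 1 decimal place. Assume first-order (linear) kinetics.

t = ln(C₀ / C) / k = ln(8.810 / 5.02) / 0.01630
  = ln(1.755) / 0.01630 = 0.5625 / 0.01630 = 34.51 h

34.5 h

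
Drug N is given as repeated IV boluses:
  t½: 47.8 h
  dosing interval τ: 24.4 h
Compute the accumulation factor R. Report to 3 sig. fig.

k = ln2 / t½ = 0.693147 / 47.8 = 0.01450 h⁻¹
e^(−kτ) = e^(−0.01450 × 24.4) = 0.7020
Accumulation ratio R = 1 / (1 − e^(−kτ)) = 1 / (1 − 0.7020) = 3.356

3.36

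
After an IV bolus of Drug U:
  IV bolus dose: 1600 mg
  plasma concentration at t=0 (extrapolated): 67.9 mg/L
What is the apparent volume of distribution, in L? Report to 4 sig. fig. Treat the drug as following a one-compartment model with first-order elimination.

Vd = Dose / C₀ = 1600 / 67.9 = 23.56 L

23.56 L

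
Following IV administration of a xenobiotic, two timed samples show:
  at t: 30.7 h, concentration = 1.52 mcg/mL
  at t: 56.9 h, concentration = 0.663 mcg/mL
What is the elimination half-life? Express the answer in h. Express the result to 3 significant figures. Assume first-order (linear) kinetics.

21.9 h

k = ln(C₁/C₂) / (t₂ − t₁) = ln(1.52/0.663) / (56.9 − 30.7)
  = 0.8297 / 26.20 = 0.03167 h⁻¹
t½ = ln2 / k = 0.693147 / 0.03167 = 21.89 h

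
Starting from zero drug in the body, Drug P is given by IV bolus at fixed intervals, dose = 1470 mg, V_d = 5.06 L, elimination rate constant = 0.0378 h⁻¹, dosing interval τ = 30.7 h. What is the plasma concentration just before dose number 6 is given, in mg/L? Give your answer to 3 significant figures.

132 mg/L

C₀ per dose = Dose / Vd = 1470 / 5.06 = 290.5 mg/L
Fraction remaining after one interval: r = e^(−kτ) = e^(−0.03780 × 30.7) = 0.3133
Before dose 6, 5 doses have been given (aged 1τ, 2τ, 3τ, 4τ, 5τ).
C_trough = C₀ × (r + r² + … + r^5) = C₀ × r(1−r^5)/(1−r)
        = 290.5 × 0.3133 × (1 − 0.003019) / (1 − 0.3133) = 132.1 mg/L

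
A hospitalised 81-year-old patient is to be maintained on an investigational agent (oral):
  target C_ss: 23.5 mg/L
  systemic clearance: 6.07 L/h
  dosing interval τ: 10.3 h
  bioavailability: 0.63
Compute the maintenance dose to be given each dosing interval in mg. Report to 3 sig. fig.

At steady state, F × (Dose/τ) = Css × CL.
Dose = Css × CL × τ / F = 23.5 × 6.070 × 10.3 / 0.63 = 2332 mg

2330 mg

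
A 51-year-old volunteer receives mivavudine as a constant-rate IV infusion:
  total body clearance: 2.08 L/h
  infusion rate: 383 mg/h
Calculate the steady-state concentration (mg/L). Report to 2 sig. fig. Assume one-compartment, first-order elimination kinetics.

180 mg/L

At steady state Css = R₀ / CL = 383 / 2.080 = 184.1 mg/L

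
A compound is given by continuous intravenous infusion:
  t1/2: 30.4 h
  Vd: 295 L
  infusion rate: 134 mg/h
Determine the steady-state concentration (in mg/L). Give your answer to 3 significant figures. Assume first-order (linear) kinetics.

19.9 mg/L

k = ln2 / t½ = 0.693147 / 30.4 = 0.02280 h⁻¹
CL = k × Vd = 0.02280 × 295 = 6.726 L/h
At steady state Css = R₀ / CL = 134 / 6.726 = 19.92 mg/L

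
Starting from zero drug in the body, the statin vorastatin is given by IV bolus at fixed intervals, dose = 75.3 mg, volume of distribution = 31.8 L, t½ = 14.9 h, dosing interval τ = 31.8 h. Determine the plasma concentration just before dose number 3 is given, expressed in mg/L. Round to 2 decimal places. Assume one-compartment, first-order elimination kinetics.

0.66 mg/L

C₀ per dose = Dose / Vd = 75.3 / 31.8 = 2.368 mg/L
k = ln2 / t½ = 0.693147 / 14.9 = 0.04652 h⁻¹
Fraction remaining after one interval: r = e^(−kτ) = e^(−0.04652 × 31.8) = 0.2278
Before dose 3, 2 doses have been given (aged 1τ, 2τ).
C_trough = C₀ × (r + r²) = 2.368 × (0.2278 + 0.05189) = 0.6623 mg/L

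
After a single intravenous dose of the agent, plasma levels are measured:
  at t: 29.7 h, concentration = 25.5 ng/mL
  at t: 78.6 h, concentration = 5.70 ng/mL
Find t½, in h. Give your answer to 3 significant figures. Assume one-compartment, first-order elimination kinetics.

k = ln(C₁/C₂) / (t₂ − t₁) = ln(25.5/5.70) / (78.6 − 29.7)
  = 1.498 / 48.90 = 0.03063 h⁻¹
t½ = ln2 / k = 0.693147 / 0.03063 = 22.63 h

22.6 h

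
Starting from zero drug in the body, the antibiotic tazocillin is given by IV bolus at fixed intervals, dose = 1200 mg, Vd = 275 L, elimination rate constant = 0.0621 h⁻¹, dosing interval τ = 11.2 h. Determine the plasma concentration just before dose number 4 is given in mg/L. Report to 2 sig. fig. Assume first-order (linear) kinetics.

C₀ per dose = Dose / Vd = 1200 / 275 = 4.364 mg/L
Fraction remaining after one interval: r = e^(−kτ) = e^(−0.06210 × 11.2) = 0.4988
Before dose 4, 3 doses have been given (aged 1τ, 2τ, 3τ).
C_trough = C₀ × (r + r² + … + r^3) = C₀ × r(1−r^3)/(1−r)
        = 4.364 × 0.4988 × (1 − 0.1241) / (1 − 0.4988) = 3.804 mg/L

3.8 mg/L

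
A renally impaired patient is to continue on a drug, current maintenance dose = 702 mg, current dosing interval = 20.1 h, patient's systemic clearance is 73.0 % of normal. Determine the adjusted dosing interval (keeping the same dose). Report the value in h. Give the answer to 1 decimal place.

To keep the same average steady-state level, dosing rate must scale with clearance.
CL ratio = 73.0 / 100 = 0.7300
New interval (same dose) = 20.1 / 0.7300 = 27.53 h

27.5 h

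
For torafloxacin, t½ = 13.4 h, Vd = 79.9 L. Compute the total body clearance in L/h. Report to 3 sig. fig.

4.13 L/h

k = ln2 / t½ = 0.693147 / 13.4 = 0.05173 h⁻¹
CL = k × Vd = 0.05173 × 79.9 = 4.133 L/h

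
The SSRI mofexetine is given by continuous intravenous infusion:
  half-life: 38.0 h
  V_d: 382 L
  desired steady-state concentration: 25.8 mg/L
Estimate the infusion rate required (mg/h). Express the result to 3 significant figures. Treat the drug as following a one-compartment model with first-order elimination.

k = ln2 / t½ = 0.693147 / 38.0 = 0.01824 h⁻¹
CL = k × Vd = 0.01824 × 382 = 6.968 L/h
At steady state, infusion rate R₀ = Css × CL = 25.8 × 6.968 = 179.8 mg/h

180 mg/h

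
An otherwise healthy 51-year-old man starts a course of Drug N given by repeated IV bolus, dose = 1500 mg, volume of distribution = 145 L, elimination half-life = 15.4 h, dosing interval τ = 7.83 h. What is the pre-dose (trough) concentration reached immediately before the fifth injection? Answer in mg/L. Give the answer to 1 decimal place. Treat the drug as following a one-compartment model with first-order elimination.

C₀ per dose = Dose / Vd = 1500 / 145 = 10.34 mg/L
k = ln2 / t½ = 0.693147 / 15.4 = 0.04501 h⁻¹
Fraction remaining after one interval: r = e^(−kτ) = e^(−0.04501 × 7.83) = 0.7030
Before dose 5, 4 doses have been given (aged 1τ, 2τ, 3τ, 4τ).
C_trough = C₀ × (r + r² + … + r^4) = C₀ × r(1−r^4)/(1−r)
        = 10.34 × 0.7030 × (1 − 0.2442) / (1 − 0.7030) = 18.50 mg/L

18.5 mg/L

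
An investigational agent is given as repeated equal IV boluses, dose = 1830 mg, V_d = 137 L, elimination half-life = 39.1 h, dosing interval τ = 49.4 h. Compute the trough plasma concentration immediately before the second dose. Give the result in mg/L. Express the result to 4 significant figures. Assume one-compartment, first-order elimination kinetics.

C₀ per dose = Dose / Vd = 1830 / 137 = 13.36 mg/L
k = ln2 / t½ = 0.693147 / 39.1 = 0.01773 h⁻¹
Fraction remaining after one interval: r = e^(−kτ) = e^(−0.01773 × 49.4) = 0.4165
Before dose 2, 1 dose has been given (aged 1τ).
C_trough = C₀ × r = 13.36 × 0.4165 = 5.564 mg/L

5.564 mg/L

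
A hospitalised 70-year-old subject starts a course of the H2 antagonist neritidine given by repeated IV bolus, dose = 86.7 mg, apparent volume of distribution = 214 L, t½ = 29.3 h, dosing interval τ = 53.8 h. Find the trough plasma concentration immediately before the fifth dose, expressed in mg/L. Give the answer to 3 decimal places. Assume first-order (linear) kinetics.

0.157 mg/L

C₀ per dose = Dose / Vd = 86.7 / 214 = 0.4051 mg/L
k = ln2 / t½ = 0.693147 / 29.3 = 0.02366 h⁻¹
Fraction remaining after one interval: r = e^(−kτ) = e^(−0.02366 × 53.8) = 0.2800
Before dose 5, 4 doses have been given (aged 1τ, 2τ, 3τ, 4τ).
C_trough = C₀ × (r + r² + … + r^4) = C₀ × r(1−r^4)/(1−r)
        = 0.4051 × 0.2800 × (1 − 0.006147) / (1 − 0.2800) = 0.1566 mg/L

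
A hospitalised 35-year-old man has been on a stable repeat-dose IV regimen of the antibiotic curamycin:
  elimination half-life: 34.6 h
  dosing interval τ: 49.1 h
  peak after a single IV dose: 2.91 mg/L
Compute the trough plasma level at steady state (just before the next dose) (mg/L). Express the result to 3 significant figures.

1.74 mg/L

k = ln2 / t½ = 0.693147 / 34.6 = 0.02003 h⁻¹
e^(−kτ) = e^(−0.02003 × 49.1) = 0.3740
Accumulation ratio R = 1 / (1 − e^(−kτ)) = 1 / (1 − 0.3740) = 1.597
Steady-state trough = C₀ × R × e^(−kτ) = 2.91 × 1.597 × 0.3740 = 1.738 mg/L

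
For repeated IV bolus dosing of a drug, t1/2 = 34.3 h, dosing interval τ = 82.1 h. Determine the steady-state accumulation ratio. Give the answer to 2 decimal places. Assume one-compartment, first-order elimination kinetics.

k = ln2 / t½ = 0.693147 / 34.3 = 0.02021 h⁻¹
e^(−kτ) = e^(−0.02021 × 82.1) = 0.1903
Accumulation ratio R = 1 / (1 − e^(−kτ)) = 1 / (1 − 0.1903) = 1.235

1.24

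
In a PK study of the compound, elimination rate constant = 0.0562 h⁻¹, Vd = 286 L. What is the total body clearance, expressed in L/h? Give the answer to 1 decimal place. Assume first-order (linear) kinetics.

CL = k × Vd = 0.0562 × 286 = 16.07 L/h

16.1 L/h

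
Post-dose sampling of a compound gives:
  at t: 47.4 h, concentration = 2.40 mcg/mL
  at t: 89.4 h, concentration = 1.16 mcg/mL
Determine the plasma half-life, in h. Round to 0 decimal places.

40 h

k = ln(C₁/C₂) / (t₂ − t₁) = ln(2.40/1.16) / (89.4 − 47.4)
  = 0.7270 / 42.00 = 0.01731 h⁻¹
t½ = ln2 / k = 0.693147 / 0.01731 = 40.04 h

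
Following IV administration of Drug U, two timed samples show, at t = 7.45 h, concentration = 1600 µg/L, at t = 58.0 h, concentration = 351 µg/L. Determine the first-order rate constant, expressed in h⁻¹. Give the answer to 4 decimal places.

0.0300 h⁻¹

k = ln(C₁/C₂) / (t₂ − t₁) = ln(1600/351) / (58.0 − 7.45)
  = 1.517 / 50.55 = 0.03001 h⁻¹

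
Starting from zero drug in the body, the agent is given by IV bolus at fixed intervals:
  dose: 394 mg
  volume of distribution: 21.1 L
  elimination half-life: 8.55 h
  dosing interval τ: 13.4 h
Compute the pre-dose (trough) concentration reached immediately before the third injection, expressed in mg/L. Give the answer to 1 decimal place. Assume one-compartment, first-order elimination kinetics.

8.4 mg/L

C₀ per dose = Dose / Vd = 394 / 21.1 = 18.67 mg/L
k = ln2 / t½ = 0.693147 / 8.55 = 0.08107 h⁻¹
Fraction remaining after one interval: r = e^(−kτ) = e^(−0.08107 × 13.4) = 0.3374
Before dose 3, 2 doses have been given (aged 1τ, 2τ).
C_trough = C₀ × (r + r²) = 18.67 × (0.3374 + 0.1138) = 8.424 mg/L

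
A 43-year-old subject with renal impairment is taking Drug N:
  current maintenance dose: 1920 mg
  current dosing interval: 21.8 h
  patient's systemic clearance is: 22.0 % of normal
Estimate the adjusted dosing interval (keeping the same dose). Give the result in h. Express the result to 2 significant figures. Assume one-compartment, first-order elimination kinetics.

To keep the same average steady-state level, dosing rate must scale with clearance.
CL ratio = 22.0 / 100 = 0.2200
New interval (same dose) = 21.8 / 0.2200 = 99.09 h

99 h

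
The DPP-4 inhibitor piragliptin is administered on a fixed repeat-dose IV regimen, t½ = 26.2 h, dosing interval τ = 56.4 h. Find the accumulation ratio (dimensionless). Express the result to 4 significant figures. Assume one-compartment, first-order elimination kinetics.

k = ln2 / t½ = 0.693147 / 26.2 = 0.02646 h⁻¹
e^(−kτ) = e^(−0.02646 × 56.4) = 0.2248
Accumulation ratio R = 1 / (1 − e^(−kτ)) = 1 / (1 − 0.2248) = 1.290

1.290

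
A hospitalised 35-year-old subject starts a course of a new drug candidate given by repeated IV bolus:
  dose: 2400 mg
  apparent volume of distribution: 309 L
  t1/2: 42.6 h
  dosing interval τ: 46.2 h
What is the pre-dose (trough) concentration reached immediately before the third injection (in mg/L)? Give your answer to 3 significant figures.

C₀ per dose = Dose / Vd = 2400 / 309 = 7.767 mg/L
k = ln2 / t½ = 0.693147 / 42.6 = 0.01627 h⁻¹
Fraction remaining after one interval: r = e^(−kτ) = e^(−0.01627 × 46.2) = 0.4716
Before dose 3, 2 doses have been given (aged 1τ, 2τ).
C_trough = C₀ × (r + r²) = 7.767 × (0.4716 + 0.2224) = 5.390 mg/L

5.39 mg/L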